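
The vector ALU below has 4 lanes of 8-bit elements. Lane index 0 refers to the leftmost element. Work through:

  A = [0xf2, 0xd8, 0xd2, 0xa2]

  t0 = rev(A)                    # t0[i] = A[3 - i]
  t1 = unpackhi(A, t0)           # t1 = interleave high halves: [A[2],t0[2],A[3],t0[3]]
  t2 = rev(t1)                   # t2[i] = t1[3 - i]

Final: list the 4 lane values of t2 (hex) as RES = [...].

RES = [0xf2, 0xa2, 0xd8, 0xd2]

→ t0 |a2|d2|d8|f2|
→ t1 |d2|d8|a2|f2|
→ t2 |f2|a2|d8|d2|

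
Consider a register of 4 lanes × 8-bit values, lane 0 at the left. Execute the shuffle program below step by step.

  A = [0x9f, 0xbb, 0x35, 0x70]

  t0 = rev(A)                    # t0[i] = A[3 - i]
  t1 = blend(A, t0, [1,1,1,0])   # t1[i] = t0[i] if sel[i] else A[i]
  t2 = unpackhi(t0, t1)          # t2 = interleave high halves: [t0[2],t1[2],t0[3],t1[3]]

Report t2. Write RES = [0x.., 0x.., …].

RES = [0xbb, 0xbb, 0x9f, 0x70]

t0 = [0x70, 0x35, 0xbb, 0x9f]
t1 = [0x70, 0x35, 0xbb, 0x70]
t2 = [0xbb, 0xbb, 0x9f, 0x70]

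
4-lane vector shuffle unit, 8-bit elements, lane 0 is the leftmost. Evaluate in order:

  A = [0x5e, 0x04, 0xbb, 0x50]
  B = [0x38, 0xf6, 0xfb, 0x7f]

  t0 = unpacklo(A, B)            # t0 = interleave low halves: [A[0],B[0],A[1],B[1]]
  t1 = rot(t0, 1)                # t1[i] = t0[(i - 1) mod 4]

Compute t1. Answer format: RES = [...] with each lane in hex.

→ t0 |5e|38|04|f6|
→ t1 |f6|5e|38|04|

RES = [ 0xf6  0x5e  0x38  0x04 ]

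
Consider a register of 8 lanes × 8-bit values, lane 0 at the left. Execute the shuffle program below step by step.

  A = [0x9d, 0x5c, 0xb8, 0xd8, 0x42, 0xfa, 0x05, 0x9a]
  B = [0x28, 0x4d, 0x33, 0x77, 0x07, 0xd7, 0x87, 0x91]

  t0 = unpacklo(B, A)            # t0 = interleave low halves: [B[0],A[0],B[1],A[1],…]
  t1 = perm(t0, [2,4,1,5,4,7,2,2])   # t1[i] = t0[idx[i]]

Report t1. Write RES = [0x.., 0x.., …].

  t0: 28 9d 4d 5c 33 b8 77 d8
  t1: 4d 33 9d b8 33 d8 4d 4d

RES = [ 0x4d  0x33  0x9d  0xb8  0x33  0xd8  0x4d  0x4d ]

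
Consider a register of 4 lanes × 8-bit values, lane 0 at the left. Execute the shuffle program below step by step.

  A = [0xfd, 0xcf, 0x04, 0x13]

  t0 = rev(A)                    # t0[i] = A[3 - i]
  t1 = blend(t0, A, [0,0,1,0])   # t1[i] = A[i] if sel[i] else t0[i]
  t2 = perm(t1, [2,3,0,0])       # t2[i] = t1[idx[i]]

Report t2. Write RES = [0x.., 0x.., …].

RES = [0x04, 0xfd, 0x13, 0x13]

t0 = [0x13, 0x04, 0xcf, 0xfd]
t1 = [0x13, 0x04, 0x04, 0xfd]
t2 = [0x04, 0xfd, 0x13, 0x13]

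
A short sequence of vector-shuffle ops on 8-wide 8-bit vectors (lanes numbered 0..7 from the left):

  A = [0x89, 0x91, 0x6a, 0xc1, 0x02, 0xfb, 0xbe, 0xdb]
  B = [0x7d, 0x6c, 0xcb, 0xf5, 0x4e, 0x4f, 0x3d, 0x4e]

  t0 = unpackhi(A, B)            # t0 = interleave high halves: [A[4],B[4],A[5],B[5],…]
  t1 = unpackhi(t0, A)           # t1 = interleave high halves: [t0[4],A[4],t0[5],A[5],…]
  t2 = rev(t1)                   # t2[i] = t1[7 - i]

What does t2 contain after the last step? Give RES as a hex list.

  t0: 02 4e fb 4f be 3d db 4e
  t1: be 02 3d fb db be 4e db
  t2: db 4e be db fb 3d 02 be

RES = [ 0xdb  0x4e  0xbe  0xdb  0xfb  0x3d  0x02  0xbe ]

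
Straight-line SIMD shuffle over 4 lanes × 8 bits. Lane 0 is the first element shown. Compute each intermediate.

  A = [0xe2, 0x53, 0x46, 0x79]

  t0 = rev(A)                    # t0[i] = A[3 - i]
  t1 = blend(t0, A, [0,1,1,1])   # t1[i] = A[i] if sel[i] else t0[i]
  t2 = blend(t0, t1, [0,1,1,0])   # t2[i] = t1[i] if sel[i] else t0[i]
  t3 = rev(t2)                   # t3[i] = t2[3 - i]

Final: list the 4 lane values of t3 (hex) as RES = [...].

t0 = [0x79, 0x46, 0x53, 0xe2]
t1 = [0x79, 0x53, 0x46, 0x79]
t2 = [0x79, 0x53, 0x46, 0xe2]
t3 = [0xe2, 0x46, 0x53, 0x79]

RES = [0xe2, 0x46, 0x53, 0x79]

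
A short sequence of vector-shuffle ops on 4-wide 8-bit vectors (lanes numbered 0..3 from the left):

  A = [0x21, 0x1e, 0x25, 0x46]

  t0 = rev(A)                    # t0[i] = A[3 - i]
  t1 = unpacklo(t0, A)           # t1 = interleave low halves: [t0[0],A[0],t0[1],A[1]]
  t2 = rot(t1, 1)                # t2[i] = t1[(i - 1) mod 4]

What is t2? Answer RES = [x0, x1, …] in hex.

RES = [ 0x1e  0x46  0x21  0x25 ]

  t0: 46 25 1e 21
  t1: 46 21 25 1e
  t2: 1e 46 21 25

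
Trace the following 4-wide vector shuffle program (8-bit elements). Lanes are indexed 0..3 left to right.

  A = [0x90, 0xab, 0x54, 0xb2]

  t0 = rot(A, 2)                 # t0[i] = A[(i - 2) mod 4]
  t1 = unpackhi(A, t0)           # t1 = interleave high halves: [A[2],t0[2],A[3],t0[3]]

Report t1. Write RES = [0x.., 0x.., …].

RES = [ 0x54  0x90  0xb2  0xab ]

→ t0 |54|b2|90|ab|
→ t1 |54|90|b2|ab|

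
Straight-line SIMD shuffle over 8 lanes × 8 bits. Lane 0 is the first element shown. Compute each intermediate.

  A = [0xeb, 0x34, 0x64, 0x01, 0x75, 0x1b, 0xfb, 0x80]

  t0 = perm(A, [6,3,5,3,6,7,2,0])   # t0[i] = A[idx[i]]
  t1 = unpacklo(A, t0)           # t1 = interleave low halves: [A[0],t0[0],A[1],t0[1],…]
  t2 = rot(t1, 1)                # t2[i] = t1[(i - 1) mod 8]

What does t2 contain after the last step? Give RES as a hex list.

→ t0 |fb|01|1b|01|fb|80|64|eb|
→ t1 |eb|fb|34|01|64|1b|01|01|
→ t2 |01|eb|fb|34|01|64|1b|01|

RES = [ 0x01  0xeb  0xfb  0x34  0x01  0x64  0x1b  0x01 ]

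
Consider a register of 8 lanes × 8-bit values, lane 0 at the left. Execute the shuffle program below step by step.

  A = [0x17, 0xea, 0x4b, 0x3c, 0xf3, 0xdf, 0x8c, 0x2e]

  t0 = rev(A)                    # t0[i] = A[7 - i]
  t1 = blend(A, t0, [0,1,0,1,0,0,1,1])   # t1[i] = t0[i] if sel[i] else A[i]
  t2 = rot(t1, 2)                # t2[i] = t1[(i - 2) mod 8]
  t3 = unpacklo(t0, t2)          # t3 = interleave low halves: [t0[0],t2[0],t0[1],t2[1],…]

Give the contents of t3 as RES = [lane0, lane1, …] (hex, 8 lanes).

  t0: 2e 8c df f3 3c 4b ea 17
  t1: 17 8c 4b f3 f3 df ea 17
  t2: ea 17 17 8c 4b f3 f3 df
  t3: 2e ea 8c 17 df 17 f3 8c

RES = [0x2e, 0xea, 0x8c, 0x17, 0xdf, 0x17, 0xf3, 0x8c]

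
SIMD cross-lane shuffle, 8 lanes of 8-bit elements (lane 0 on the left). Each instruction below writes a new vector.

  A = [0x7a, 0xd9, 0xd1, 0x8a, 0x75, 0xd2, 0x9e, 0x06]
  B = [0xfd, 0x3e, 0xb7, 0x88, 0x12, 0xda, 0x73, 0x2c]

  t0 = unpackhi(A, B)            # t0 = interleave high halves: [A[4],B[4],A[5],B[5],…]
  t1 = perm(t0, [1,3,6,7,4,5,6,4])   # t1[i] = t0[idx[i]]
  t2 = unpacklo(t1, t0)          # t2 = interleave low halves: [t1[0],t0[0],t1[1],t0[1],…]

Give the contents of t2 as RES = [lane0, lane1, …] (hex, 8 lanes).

→ t0 |75|12|d2|da|9e|73|06|2c|
→ t1 |12|da|06|2c|9e|73|06|9e|
→ t2 |12|75|da|12|06|d2|2c|da|

RES = [ 0x12  0x75  0xda  0x12  0x06  0xd2  0x2c  0xda ]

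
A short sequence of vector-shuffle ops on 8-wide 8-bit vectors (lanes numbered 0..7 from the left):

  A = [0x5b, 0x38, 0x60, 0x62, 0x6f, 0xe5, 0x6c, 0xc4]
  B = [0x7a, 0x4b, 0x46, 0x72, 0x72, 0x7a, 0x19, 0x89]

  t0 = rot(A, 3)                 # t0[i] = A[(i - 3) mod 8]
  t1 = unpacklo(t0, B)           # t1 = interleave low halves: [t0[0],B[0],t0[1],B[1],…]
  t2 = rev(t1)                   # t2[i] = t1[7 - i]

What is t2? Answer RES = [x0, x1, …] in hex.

t0 = [0xe5, 0x6c, 0xc4, 0x5b, 0x38, 0x60, 0x62, 0x6f]
t1 = [0xe5, 0x7a, 0x6c, 0x4b, 0xc4, 0x46, 0x5b, 0x72]
t2 = [0x72, 0x5b, 0x46, 0xc4, 0x4b, 0x6c, 0x7a, 0xe5]

RES = [ 0x72  0x5b  0x46  0xc4  0x4b  0x6c  0x7a  0xe5 ]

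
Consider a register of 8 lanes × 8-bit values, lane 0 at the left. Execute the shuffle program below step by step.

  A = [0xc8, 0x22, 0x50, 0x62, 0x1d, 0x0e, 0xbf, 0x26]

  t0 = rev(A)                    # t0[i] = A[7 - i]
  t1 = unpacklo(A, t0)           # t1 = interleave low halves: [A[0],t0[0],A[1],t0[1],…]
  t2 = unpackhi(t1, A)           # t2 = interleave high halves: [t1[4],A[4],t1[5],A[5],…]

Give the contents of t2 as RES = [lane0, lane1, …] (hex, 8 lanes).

→ t0 |26|bf|0e|1d|62|50|22|c8|
→ t1 |c8|26|22|bf|50|0e|62|1d|
→ t2 |50|1d|0e|0e|62|bf|1d|26|

RES = [0x50, 0x1d, 0x0e, 0x0e, 0x62, 0xbf, 0x1d, 0x26]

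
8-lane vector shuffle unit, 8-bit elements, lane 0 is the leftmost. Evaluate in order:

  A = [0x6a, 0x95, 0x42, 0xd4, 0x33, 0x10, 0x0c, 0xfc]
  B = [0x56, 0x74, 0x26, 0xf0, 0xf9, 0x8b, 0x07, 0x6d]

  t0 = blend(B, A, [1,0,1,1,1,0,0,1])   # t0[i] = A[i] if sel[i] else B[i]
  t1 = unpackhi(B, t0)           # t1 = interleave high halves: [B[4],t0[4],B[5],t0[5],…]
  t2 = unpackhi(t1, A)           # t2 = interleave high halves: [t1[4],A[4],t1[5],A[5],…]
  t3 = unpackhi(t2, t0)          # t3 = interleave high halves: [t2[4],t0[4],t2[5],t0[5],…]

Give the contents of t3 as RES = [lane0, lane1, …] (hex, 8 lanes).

→ t0 |6a|74|42|d4|33|8b|07|fc|
→ t1 |f9|33|8b|8b|07|07|6d|fc|
→ t2 |07|33|07|10|6d|0c|fc|fc|
→ t3 |6d|33|0c|8b|fc|07|fc|fc|

RES = [ 0x6d  0x33  0x0c  0x8b  0xfc  0x07  0xfc  0xfc ]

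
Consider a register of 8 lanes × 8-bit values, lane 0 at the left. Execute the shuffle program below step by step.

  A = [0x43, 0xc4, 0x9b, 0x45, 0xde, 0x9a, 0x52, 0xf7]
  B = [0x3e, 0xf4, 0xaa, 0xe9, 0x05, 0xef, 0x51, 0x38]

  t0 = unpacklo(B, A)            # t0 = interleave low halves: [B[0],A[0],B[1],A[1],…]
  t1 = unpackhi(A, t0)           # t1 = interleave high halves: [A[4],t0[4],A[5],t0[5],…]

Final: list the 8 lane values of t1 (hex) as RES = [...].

RES = [0xde, 0xaa, 0x9a, 0x9b, 0x52, 0xe9, 0xf7, 0x45]

→ t0 |3e|43|f4|c4|aa|9b|e9|45|
→ t1 |de|aa|9a|9b|52|e9|f7|45|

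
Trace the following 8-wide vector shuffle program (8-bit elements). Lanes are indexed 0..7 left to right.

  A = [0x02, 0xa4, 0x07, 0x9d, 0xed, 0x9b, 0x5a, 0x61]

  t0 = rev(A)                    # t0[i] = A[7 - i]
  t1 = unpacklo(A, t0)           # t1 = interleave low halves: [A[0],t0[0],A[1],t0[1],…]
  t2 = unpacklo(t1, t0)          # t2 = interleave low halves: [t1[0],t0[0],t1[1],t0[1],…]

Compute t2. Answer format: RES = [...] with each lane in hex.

RES = [0x02, 0x61, 0x61, 0x5a, 0xa4, 0x9b, 0x5a, 0xed]

→ t0 |61|5a|9b|ed|9d|07|a4|02|
→ t1 |02|61|a4|5a|07|9b|9d|ed|
→ t2 |02|61|61|5a|a4|9b|5a|ed|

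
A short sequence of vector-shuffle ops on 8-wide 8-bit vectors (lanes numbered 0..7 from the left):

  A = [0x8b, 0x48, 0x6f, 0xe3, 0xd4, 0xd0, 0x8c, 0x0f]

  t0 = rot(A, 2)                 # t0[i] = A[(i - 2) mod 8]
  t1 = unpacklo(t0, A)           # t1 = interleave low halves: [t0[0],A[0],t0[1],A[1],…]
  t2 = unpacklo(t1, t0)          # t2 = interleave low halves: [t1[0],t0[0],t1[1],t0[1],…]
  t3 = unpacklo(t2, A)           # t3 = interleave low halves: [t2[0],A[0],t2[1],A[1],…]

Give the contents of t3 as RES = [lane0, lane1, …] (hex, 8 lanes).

t0 = [0x8c, 0x0f, 0x8b, 0x48, 0x6f, 0xe3, 0xd4, 0xd0]
t1 = [0x8c, 0x8b, 0x0f, 0x48, 0x8b, 0x6f, 0x48, 0xe3]
t2 = [0x8c, 0x8c, 0x8b, 0x0f, 0x0f, 0x8b, 0x48, 0x48]
t3 = [0x8c, 0x8b, 0x8c, 0x48, 0x8b, 0x6f, 0x0f, 0xe3]

RES = [0x8c, 0x8b, 0x8c, 0x48, 0x8b, 0x6f, 0x0f, 0xe3]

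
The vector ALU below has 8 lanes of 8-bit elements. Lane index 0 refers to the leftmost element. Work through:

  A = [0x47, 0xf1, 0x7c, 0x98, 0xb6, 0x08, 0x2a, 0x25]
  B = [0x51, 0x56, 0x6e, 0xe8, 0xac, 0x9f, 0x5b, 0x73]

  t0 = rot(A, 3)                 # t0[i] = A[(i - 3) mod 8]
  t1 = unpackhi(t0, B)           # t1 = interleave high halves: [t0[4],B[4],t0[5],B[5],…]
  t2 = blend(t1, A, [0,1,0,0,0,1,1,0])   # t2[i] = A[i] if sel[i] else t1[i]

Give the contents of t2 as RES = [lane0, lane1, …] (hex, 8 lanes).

→ t0 |08|2a|25|47|f1|7c|98|b6|
→ t1 |f1|ac|7c|9f|98|5b|b6|73|
→ t2 |f1|f1|7c|9f|98|08|2a|73|

RES = [0xf1, 0xf1, 0x7c, 0x9f, 0x98, 0x08, 0x2a, 0x73]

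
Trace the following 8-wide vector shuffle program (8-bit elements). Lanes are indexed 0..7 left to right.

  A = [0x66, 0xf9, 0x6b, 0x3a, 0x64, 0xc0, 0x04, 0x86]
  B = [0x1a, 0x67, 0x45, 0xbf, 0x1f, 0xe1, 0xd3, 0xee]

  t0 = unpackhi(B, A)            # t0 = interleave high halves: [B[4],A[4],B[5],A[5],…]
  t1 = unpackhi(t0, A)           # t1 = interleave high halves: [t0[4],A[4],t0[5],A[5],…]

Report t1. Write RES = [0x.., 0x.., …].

RES = [0xd3, 0x64, 0x04, 0xc0, 0xee, 0x04, 0x86, 0x86]

→ t0 |1f|64|e1|c0|d3|04|ee|86|
→ t1 |d3|64|04|c0|ee|04|86|86|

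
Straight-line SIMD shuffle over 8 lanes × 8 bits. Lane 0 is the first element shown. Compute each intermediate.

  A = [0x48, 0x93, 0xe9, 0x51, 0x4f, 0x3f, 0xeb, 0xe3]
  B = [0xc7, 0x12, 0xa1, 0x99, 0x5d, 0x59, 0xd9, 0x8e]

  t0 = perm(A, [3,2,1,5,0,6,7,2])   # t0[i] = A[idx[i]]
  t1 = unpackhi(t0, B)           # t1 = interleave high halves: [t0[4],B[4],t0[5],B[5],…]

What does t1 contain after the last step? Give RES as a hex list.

  t0: 51 e9 93 3f 48 eb e3 e9
  t1: 48 5d eb 59 e3 d9 e9 8e

RES = [ 0x48  0x5d  0xeb  0x59  0xe3  0xd9  0xe9  0x8e ]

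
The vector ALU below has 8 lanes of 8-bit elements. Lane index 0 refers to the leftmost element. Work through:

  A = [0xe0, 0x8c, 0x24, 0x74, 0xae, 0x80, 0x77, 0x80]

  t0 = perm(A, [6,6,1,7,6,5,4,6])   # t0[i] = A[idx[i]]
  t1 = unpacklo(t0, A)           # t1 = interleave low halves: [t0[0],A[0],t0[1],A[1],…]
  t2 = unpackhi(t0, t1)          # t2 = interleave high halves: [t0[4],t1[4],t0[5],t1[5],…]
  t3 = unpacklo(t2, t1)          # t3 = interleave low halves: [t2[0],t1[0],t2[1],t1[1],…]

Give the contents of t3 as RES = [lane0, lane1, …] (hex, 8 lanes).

RES = [ 0x77  0x77  0x8c  0xe0  0x80  0x77  0x24  0x8c ]

  t0: 77 77 8c 80 77 80 ae 77
  t1: 77 e0 77 8c 8c 24 80 74
  t2: 77 8c 80 24 ae 80 77 74
  t3: 77 77 8c e0 80 77 24 8c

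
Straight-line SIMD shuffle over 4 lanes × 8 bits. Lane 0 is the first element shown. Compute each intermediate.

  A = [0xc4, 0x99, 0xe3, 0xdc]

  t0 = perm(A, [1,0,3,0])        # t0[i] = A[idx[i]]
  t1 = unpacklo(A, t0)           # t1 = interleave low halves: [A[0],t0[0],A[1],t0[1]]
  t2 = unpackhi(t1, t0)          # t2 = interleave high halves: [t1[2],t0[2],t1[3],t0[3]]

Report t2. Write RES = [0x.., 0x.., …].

RES = [0x99, 0xdc, 0xc4, 0xc4]

→ t0 |99|c4|dc|c4|
→ t1 |c4|99|99|c4|
→ t2 |99|dc|c4|c4|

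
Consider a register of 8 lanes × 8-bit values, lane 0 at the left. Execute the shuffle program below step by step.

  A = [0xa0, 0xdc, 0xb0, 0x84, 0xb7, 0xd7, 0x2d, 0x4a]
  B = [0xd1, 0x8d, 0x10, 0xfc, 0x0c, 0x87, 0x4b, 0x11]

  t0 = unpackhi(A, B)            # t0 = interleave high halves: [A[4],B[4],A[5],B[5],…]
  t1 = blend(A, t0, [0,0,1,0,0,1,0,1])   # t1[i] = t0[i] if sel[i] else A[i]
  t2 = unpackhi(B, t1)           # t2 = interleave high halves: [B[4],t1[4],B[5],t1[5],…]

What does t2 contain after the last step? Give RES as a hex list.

RES = [ 0x0c  0xb7  0x87  0x4b  0x4b  0x2d  0x11  0x11 ]

  t0: b7 0c d7 87 2d 4b 4a 11
  t1: a0 dc d7 84 b7 4b 2d 11
  t2: 0c b7 87 4b 4b 2d 11 11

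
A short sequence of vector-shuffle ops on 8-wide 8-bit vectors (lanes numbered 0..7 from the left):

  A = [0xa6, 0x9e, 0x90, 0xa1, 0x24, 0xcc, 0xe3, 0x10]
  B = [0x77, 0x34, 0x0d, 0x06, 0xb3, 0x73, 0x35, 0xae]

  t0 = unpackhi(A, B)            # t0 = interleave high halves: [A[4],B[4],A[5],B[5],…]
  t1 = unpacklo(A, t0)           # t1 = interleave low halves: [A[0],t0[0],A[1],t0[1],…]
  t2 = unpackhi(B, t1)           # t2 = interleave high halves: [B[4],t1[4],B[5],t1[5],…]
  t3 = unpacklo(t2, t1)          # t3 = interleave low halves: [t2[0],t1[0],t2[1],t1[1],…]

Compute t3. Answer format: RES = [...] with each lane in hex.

→ t0 |24|b3|cc|73|e3|35|10|ae|
→ t1 |a6|24|9e|b3|90|cc|a1|73|
→ t2 |b3|90|73|cc|35|a1|ae|73|
→ t3 |b3|a6|90|24|73|9e|cc|b3|

RES = [ 0xb3  0xa6  0x90  0x24  0x73  0x9e  0xcc  0xb3 ]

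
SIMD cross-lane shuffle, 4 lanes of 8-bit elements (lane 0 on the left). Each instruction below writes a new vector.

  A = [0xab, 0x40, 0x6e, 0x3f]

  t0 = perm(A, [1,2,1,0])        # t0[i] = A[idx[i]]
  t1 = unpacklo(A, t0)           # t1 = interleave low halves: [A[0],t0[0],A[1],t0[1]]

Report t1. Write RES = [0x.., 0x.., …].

RES = [0xab, 0x40, 0x40, 0x6e]

→ t0 |40|6e|40|ab|
→ t1 |ab|40|40|6e|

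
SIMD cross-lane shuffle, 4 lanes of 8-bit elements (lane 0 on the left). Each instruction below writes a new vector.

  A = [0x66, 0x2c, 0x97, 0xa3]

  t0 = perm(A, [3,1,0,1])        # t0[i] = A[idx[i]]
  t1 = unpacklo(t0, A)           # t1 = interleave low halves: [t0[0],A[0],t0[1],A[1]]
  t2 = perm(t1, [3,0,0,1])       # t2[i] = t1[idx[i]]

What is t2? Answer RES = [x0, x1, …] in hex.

RES = [ 0x2c  0xa3  0xa3  0x66 ]

  t0: a3 2c 66 2c
  t1: a3 66 2c 2c
  t2: 2c a3 a3 66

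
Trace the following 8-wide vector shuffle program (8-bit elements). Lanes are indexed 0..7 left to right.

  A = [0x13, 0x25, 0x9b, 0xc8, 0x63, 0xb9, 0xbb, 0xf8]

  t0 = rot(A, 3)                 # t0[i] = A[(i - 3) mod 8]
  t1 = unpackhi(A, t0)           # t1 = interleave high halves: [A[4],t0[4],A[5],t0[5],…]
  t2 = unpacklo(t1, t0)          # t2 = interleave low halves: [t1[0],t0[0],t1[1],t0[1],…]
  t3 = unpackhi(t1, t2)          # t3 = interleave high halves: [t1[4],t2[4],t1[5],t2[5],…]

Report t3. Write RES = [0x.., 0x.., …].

RES = [0xbb, 0xb9, 0xc8, 0xf8, 0xf8, 0x9b, 0x63, 0x13]

  t0: b9 bb f8 13 25 9b c8 63
  t1: 63 25 b9 9b bb c8 f8 63
  t2: 63 b9 25 bb b9 f8 9b 13
  t3: bb b9 c8 f8 f8 9b 63 13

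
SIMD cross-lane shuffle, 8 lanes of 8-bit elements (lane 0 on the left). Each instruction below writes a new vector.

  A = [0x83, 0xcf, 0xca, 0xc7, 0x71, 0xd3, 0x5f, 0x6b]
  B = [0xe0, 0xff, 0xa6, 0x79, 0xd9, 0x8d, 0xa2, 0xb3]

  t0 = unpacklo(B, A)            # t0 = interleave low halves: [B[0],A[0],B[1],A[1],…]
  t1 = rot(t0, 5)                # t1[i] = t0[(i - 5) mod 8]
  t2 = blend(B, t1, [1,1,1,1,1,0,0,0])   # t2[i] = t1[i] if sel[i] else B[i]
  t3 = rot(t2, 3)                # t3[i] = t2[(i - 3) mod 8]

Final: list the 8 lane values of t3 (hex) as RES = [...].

RES = [0x8d, 0xa2, 0xb3, 0xcf, 0xa6, 0xca, 0x79, 0xc7]

→ t0 |e0|83|ff|cf|a6|ca|79|c7|
→ t1 |cf|a6|ca|79|c7|e0|83|ff|
→ t2 |cf|a6|ca|79|c7|8d|a2|b3|
→ t3 |8d|a2|b3|cf|a6|ca|79|c7|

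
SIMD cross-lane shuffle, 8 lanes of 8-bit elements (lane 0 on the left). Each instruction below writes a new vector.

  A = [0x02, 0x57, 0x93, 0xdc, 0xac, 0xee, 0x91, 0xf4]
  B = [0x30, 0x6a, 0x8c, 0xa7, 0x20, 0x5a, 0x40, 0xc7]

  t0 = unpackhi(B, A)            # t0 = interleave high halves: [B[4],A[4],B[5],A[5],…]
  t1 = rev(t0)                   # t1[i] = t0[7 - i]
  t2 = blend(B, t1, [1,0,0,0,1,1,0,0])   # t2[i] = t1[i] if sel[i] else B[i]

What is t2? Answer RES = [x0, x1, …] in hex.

→ t0 |20|ac|5a|ee|40|91|c7|f4|
→ t1 |f4|c7|91|40|ee|5a|ac|20|
→ t2 |f4|6a|8c|a7|ee|5a|40|c7|

RES = [0xf4, 0x6a, 0x8c, 0xa7, 0xee, 0x5a, 0x40, 0xc7]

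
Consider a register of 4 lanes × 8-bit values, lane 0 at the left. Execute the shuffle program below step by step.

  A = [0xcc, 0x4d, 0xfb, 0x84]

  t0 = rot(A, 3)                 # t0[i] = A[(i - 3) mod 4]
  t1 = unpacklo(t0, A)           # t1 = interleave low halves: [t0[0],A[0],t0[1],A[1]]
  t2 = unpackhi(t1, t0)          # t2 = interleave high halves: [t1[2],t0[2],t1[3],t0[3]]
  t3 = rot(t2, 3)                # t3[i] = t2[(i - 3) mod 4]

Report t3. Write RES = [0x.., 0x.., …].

→ t0 |4d|fb|84|cc|
→ t1 |4d|cc|fb|4d|
→ t2 |fb|84|4d|cc|
→ t3 |84|4d|cc|fb|

RES = [0x84, 0x4d, 0xcc, 0xfb]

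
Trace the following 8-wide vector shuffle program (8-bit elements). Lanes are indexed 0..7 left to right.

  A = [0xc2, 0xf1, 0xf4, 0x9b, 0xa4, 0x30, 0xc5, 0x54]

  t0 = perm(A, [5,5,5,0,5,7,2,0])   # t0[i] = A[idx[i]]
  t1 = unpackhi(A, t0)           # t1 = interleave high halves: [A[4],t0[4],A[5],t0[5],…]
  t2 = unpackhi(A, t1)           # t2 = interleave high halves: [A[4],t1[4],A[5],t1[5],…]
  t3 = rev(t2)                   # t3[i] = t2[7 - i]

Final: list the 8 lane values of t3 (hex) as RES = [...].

RES = [0xc2, 0x54, 0x54, 0xc5, 0xf4, 0x30, 0xc5, 0xa4]

→ t0 |30|30|30|c2|30|54|f4|c2|
→ t1 |a4|30|30|54|c5|f4|54|c2|
→ t2 |a4|c5|30|f4|c5|54|54|c2|
→ t3 |c2|54|54|c5|f4|30|c5|a4|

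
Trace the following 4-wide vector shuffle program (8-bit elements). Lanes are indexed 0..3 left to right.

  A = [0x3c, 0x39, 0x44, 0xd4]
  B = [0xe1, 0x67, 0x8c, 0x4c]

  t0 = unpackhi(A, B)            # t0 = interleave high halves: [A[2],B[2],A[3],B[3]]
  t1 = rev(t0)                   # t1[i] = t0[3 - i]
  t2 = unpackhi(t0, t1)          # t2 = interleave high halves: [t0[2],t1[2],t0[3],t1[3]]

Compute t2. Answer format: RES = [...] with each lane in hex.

RES = [ 0xd4  0x8c  0x4c  0x44 ]

t0 = [0x44, 0x8c, 0xd4, 0x4c]
t1 = [0x4c, 0xd4, 0x8c, 0x44]
t2 = [0xd4, 0x8c, 0x4c, 0x44]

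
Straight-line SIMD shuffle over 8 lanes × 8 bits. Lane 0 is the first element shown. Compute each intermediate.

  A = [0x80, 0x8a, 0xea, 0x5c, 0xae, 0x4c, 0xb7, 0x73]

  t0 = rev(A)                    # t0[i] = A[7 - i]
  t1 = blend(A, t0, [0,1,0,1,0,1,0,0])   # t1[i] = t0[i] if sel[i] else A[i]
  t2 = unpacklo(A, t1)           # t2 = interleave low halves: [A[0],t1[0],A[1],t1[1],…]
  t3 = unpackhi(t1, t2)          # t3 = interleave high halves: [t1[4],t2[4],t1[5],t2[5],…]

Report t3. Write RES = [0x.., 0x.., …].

t0 = [0x73, 0xb7, 0x4c, 0xae, 0x5c, 0xea, 0x8a, 0x80]
t1 = [0x80, 0xb7, 0xea, 0xae, 0xae, 0xea, 0xb7, 0x73]
t2 = [0x80, 0x80, 0x8a, 0xb7, 0xea, 0xea, 0x5c, 0xae]
t3 = [0xae, 0xea, 0xea, 0xea, 0xb7, 0x5c, 0x73, 0xae]

RES = [ 0xae  0xea  0xea  0xea  0xb7  0x5c  0x73  0xae ]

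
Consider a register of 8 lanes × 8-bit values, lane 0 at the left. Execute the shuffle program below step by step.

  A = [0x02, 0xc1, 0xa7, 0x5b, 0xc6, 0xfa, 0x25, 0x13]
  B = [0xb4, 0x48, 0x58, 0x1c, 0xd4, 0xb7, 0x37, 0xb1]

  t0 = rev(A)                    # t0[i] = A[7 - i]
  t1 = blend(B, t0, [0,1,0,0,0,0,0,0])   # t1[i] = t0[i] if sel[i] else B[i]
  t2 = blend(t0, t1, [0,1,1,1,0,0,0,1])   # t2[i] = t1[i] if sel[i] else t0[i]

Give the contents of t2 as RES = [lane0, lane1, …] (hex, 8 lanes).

RES = [ 0x13  0x25  0x58  0x1c  0x5b  0xa7  0xc1  0xb1 ]

  t0: 13 25 fa c6 5b a7 c1 02
  t1: b4 25 58 1c d4 b7 37 b1
  t2: 13 25 58 1c 5b a7 c1 b1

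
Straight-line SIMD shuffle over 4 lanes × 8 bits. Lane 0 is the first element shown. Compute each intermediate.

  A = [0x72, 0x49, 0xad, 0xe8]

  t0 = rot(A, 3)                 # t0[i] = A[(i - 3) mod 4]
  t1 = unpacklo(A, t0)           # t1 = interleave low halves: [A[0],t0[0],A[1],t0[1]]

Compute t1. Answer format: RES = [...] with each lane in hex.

RES = [0x72, 0x49, 0x49, 0xad]

→ t0 |49|ad|e8|72|
→ t1 |72|49|49|ad|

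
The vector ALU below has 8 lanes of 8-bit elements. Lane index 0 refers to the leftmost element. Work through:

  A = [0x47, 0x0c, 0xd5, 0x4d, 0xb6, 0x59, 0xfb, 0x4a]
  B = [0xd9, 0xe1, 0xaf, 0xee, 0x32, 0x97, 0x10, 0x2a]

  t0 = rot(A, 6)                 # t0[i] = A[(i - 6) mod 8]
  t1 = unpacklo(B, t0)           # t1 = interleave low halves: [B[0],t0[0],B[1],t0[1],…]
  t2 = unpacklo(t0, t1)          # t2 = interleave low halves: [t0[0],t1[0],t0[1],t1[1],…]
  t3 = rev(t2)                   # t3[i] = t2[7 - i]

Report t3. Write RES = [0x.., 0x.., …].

  t0: d5 4d b6 59 fb 4a 47 0c
  t1: d9 d5 e1 4d af b6 ee 59
  t2: d5 d9 4d d5 b6 e1 59 4d
  t3: 4d 59 e1 b6 d5 4d d9 d5

RES = [0x4d, 0x59, 0xe1, 0xb6, 0xd5, 0x4d, 0xd9, 0xd5]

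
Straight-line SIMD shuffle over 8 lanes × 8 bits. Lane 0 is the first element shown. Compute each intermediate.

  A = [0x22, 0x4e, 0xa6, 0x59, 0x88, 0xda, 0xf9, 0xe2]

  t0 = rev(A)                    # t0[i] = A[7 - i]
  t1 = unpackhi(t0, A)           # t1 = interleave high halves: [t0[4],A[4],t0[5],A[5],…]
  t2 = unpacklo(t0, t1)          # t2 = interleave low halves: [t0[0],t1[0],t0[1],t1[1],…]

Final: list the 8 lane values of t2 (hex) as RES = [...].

t0 = [0xe2, 0xf9, 0xda, 0x88, 0x59, 0xa6, 0x4e, 0x22]
t1 = [0x59, 0x88, 0xa6, 0xda, 0x4e, 0xf9, 0x22, 0xe2]
t2 = [0xe2, 0x59, 0xf9, 0x88, 0xda, 0xa6, 0x88, 0xda]

RES = [0xe2, 0x59, 0xf9, 0x88, 0xda, 0xa6, 0x88, 0xda]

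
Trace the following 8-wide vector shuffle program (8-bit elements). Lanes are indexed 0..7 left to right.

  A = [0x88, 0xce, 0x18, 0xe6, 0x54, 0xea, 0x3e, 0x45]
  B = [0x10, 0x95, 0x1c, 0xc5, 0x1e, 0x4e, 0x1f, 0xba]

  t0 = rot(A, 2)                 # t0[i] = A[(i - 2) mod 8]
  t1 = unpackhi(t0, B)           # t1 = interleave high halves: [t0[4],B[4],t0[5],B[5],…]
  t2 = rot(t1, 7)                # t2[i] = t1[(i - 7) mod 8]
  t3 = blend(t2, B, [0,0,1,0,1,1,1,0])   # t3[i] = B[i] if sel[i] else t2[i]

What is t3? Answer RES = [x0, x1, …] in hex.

→ t0 |3e|45|88|ce|18|e6|54|ea|
→ t1 |18|1e|e6|4e|54|1f|ea|ba|
→ t2 |1e|e6|4e|54|1f|ea|ba|18|
→ t3 |1e|e6|1c|54|1e|4e|1f|18|

RES = [ 0x1e  0xe6  0x1c  0x54  0x1e  0x4e  0x1f  0x18 ]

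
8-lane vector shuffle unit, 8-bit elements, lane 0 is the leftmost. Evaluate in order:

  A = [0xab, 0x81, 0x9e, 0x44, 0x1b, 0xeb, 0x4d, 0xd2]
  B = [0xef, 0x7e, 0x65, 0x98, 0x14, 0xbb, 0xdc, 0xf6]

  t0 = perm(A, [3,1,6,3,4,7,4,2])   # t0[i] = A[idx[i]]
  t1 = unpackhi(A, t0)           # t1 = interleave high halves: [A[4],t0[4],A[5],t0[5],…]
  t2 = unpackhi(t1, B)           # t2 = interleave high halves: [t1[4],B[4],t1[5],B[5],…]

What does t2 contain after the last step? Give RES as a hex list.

  t0: 44 81 4d 44 1b d2 1b 9e
  t1: 1b 1b eb d2 4d 1b d2 9e
  t2: 4d 14 1b bb d2 dc 9e f6

RES = [0x4d, 0x14, 0x1b, 0xbb, 0xd2, 0xdc, 0x9e, 0xf6]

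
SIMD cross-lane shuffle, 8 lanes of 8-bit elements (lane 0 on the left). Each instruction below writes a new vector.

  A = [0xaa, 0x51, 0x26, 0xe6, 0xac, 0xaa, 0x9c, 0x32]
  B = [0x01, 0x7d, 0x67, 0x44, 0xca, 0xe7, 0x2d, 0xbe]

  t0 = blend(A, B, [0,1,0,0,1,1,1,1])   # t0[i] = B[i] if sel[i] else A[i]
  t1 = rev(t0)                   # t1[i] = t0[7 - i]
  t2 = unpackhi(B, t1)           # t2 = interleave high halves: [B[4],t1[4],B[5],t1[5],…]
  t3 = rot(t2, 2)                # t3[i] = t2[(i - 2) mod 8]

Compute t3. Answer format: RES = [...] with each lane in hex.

RES = [0xbe, 0xaa, 0xca, 0xe6, 0xe7, 0x26, 0x2d, 0x7d]

t0 = [0xaa, 0x7d, 0x26, 0xe6, 0xca, 0xe7, 0x2d, 0xbe]
t1 = [0xbe, 0x2d, 0xe7, 0xca, 0xe6, 0x26, 0x7d, 0xaa]
t2 = [0xca, 0xe6, 0xe7, 0x26, 0x2d, 0x7d, 0xbe, 0xaa]
t3 = [0xbe, 0xaa, 0xca, 0xe6, 0xe7, 0x26, 0x2d, 0x7d]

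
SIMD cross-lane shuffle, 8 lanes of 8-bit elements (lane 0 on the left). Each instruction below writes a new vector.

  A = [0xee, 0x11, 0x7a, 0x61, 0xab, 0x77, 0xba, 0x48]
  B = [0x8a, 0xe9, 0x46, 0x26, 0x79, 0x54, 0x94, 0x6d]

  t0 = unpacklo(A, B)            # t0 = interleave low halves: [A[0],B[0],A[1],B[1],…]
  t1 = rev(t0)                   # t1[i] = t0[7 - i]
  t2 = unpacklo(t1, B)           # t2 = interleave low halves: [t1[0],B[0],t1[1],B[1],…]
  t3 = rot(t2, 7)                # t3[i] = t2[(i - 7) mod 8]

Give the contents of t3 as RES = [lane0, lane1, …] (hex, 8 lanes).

RES = [ 0x8a  0x61  0xe9  0x46  0x46  0x7a  0x26  0x26 ]

  t0: ee 8a 11 e9 7a 46 61 26
  t1: 26 61 46 7a e9 11 8a ee
  t2: 26 8a 61 e9 46 46 7a 26
  t3: 8a 61 e9 46 46 7a 26 26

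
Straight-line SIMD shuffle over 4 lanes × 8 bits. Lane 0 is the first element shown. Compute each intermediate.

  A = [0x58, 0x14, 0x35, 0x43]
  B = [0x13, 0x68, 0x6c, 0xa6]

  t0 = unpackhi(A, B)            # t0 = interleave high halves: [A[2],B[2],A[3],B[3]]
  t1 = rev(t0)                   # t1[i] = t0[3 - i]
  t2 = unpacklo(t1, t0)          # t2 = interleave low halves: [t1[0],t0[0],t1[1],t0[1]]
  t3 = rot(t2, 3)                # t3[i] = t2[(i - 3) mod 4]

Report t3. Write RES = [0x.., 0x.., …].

t0 = [0x35, 0x6c, 0x43, 0xa6]
t1 = [0xa6, 0x43, 0x6c, 0x35]
t2 = [0xa6, 0x35, 0x43, 0x6c]
t3 = [0x35, 0x43, 0x6c, 0xa6]

RES = [ 0x35  0x43  0x6c  0xa6 ]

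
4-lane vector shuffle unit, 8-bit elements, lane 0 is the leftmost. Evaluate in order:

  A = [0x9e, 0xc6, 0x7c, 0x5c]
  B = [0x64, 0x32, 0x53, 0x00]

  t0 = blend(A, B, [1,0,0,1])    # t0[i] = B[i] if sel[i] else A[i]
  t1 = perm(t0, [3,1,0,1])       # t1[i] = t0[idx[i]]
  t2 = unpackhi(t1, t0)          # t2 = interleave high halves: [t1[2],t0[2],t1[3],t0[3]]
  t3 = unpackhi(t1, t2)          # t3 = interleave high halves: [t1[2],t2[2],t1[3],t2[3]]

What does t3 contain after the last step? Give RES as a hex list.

t0 = [0x64, 0xc6, 0x7c, 0x00]
t1 = [0x00, 0xc6, 0x64, 0xc6]
t2 = [0x64, 0x7c, 0xc6, 0x00]
t3 = [0x64, 0xc6, 0xc6, 0x00]

RES = [0x64, 0xc6, 0xc6, 0x00]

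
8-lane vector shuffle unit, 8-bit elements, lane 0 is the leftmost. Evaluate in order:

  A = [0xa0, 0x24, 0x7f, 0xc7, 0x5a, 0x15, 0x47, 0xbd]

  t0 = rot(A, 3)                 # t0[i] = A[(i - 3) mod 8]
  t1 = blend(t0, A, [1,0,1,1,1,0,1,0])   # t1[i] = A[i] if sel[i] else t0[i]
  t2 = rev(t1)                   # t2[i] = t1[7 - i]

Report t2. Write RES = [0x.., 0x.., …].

RES = [ 0x5a  0x47  0x7f  0x5a  0xc7  0x7f  0x47  0xa0 ]

  t0: 15 47 bd a0 24 7f c7 5a
  t1: a0 47 7f c7 5a 7f 47 5a
  t2: 5a 47 7f 5a c7 7f 47 a0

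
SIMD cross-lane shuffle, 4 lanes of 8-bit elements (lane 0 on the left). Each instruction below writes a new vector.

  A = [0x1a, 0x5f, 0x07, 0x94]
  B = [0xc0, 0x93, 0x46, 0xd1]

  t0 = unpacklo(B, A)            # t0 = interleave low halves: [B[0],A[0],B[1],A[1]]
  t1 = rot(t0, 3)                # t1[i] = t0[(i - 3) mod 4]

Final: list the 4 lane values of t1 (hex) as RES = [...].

RES = [0x1a, 0x93, 0x5f, 0xc0]

→ t0 |c0|1a|93|5f|
→ t1 |1a|93|5f|c0|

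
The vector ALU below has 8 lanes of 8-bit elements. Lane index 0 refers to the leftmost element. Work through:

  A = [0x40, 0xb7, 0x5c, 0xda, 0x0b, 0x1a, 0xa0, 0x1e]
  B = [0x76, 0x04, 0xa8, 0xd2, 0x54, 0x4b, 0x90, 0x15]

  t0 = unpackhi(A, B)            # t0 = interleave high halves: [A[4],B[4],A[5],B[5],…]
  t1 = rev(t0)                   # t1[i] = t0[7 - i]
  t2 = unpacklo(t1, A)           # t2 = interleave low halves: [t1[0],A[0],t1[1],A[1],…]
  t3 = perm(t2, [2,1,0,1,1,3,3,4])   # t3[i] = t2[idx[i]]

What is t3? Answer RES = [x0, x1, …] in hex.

RES = [0x1e, 0x40, 0x15, 0x40, 0x40, 0xb7, 0xb7, 0x90]

  t0: 0b 54 1a 4b a0 90 1e 15
  t1: 15 1e 90 a0 4b 1a 54 0b
  t2: 15 40 1e b7 90 5c a0 da
  t3: 1e 40 15 40 40 b7 b7 90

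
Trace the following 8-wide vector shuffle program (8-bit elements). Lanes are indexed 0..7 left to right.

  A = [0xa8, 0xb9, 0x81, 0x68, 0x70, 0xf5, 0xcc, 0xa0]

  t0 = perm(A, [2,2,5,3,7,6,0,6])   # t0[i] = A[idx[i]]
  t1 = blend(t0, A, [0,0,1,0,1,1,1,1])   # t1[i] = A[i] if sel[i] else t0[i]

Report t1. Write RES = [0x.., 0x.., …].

  t0: 81 81 f5 68 a0 cc a8 cc
  t1: 81 81 81 68 70 f5 cc a0

RES = [ 0x81  0x81  0x81  0x68  0x70  0xf5  0xcc  0xa0 ]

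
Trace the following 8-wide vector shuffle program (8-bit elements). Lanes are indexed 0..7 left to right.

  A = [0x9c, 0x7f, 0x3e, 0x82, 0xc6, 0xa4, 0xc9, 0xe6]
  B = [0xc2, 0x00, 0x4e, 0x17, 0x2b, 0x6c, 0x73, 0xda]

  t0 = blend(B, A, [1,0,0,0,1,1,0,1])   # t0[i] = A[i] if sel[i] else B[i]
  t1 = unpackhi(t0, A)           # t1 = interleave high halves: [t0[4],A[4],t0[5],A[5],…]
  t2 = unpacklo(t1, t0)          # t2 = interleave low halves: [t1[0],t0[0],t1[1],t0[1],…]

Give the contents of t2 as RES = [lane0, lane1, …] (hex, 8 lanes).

RES = [ 0xc6  0x9c  0xc6  0x00  0xa4  0x4e  0xa4  0x17 ]

t0 = [0x9c, 0x00, 0x4e, 0x17, 0xc6, 0xa4, 0x73, 0xe6]
t1 = [0xc6, 0xc6, 0xa4, 0xa4, 0x73, 0xc9, 0xe6, 0xe6]
t2 = [0xc6, 0x9c, 0xc6, 0x00, 0xa4, 0x4e, 0xa4, 0x17]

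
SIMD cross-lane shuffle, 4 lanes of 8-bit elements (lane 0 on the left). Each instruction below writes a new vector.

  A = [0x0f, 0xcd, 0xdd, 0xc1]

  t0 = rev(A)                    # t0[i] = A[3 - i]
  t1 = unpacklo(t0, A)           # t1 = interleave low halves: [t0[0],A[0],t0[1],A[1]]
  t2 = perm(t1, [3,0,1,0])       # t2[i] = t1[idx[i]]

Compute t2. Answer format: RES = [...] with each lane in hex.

RES = [0xcd, 0xc1, 0x0f, 0xc1]

t0 = [0xc1, 0xdd, 0xcd, 0x0f]
t1 = [0xc1, 0x0f, 0xdd, 0xcd]
t2 = [0xcd, 0xc1, 0x0f, 0xc1]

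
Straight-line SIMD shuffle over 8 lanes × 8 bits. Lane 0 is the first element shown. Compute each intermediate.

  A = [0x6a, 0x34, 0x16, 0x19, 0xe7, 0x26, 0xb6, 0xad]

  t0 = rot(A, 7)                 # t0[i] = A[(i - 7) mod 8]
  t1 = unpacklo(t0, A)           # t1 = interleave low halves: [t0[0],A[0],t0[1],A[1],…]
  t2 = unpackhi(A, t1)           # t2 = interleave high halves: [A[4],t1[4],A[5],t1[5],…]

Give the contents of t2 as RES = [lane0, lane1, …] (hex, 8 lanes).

RES = [ 0xe7  0x19  0x26  0x16  0xb6  0xe7  0xad  0x19 ]

t0 = [0x34, 0x16, 0x19, 0xe7, 0x26, 0xb6, 0xad, 0x6a]
t1 = [0x34, 0x6a, 0x16, 0x34, 0x19, 0x16, 0xe7, 0x19]
t2 = [0xe7, 0x19, 0x26, 0x16, 0xb6, 0xe7, 0xad, 0x19]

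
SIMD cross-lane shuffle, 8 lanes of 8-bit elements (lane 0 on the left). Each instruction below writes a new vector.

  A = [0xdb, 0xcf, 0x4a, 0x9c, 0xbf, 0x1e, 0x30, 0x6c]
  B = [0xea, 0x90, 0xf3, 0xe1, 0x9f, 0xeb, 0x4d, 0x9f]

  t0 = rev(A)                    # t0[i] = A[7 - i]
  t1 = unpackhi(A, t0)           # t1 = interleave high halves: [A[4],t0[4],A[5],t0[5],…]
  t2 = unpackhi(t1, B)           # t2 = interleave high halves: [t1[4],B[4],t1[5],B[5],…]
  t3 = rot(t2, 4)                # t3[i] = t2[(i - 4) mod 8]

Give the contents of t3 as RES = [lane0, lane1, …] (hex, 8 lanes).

  t0: 6c 30 1e bf 9c 4a cf db
  t1: bf 9c 1e 4a 30 cf 6c db
  t2: 30 9f cf eb 6c 4d db 9f
  t3: 6c 4d db 9f 30 9f cf eb

RES = [0x6c, 0x4d, 0xdb, 0x9f, 0x30, 0x9f, 0xcf, 0xeb]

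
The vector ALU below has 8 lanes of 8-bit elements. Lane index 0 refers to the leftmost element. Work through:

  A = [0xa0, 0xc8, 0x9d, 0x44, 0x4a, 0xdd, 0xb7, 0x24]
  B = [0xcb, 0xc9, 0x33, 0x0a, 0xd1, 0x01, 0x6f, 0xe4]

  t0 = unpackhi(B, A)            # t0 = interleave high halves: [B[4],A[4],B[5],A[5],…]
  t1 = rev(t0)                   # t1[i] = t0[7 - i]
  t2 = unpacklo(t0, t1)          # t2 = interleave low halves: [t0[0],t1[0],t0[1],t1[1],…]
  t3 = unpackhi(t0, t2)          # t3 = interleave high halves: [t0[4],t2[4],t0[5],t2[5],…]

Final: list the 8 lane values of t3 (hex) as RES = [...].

t0 = [0xd1, 0x4a, 0x01, 0xdd, 0x6f, 0xb7, 0xe4, 0x24]
t1 = [0x24, 0xe4, 0xb7, 0x6f, 0xdd, 0x01, 0x4a, 0xd1]
t2 = [0xd1, 0x24, 0x4a, 0xe4, 0x01, 0xb7, 0xdd, 0x6f]
t3 = [0x6f, 0x01, 0xb7, 0xb7, 0xe4, 0xdd, 0x24, 0x6f]

RES = [0x6f, 0x01, 0xb7, 0xb7, 0xe4, 0xdd, 0x24, 0x6f]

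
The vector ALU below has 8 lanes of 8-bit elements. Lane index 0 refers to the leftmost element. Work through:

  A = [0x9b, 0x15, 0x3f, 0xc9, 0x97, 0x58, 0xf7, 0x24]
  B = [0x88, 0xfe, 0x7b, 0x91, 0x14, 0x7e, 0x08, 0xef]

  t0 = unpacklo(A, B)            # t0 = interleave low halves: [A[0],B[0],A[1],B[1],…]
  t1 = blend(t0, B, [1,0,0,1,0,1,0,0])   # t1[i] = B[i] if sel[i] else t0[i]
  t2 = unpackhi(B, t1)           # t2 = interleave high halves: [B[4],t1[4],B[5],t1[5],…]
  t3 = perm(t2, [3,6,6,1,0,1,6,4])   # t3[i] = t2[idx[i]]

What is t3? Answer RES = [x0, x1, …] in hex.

RES = [0x7e, 0xef, 0xef, 0x3f, 0x14, 0x3f, 0xef, 0x08]

→ t0 |9b|88|15|fe|3f|7b|c9|91|
→ t1 |88|88|15|91|3f|7e|c9|91|
→ t2 |14|3f|7e|7e|08|c9|ef|91|
→ t3 |7e|ef|ef|3f|14|3f|ef|08|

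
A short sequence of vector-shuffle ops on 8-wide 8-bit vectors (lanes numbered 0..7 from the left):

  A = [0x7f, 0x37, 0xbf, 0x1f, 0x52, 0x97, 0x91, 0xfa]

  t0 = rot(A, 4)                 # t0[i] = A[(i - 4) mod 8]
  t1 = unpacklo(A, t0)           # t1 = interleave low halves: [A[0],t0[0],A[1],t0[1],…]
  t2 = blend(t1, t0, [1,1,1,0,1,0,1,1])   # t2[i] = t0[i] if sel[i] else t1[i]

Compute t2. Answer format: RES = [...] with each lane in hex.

  t0: 52 97 91 fa 7f 37 bf 1f
  t1: 7f 52 37 97 bf 91 1f fa
  t2: 52 97 91 97 7f 91 bf 1f

RES = [ 0x52  0x97  0x91  0x97  0x7f  0x91  0xbf  0x1f ]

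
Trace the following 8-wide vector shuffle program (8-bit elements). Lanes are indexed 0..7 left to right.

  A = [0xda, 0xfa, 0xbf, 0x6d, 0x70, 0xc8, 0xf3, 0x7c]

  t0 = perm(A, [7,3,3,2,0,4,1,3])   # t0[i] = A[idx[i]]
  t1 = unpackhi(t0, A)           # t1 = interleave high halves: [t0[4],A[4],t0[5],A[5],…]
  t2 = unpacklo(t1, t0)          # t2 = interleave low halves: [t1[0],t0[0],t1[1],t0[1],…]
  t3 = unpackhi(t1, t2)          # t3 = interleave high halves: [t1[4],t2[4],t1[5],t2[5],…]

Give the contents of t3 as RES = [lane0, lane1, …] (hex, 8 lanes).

RES = [0xfa, 0x70, 0xf3, 0x6d, 0x6d, 0xc8, 0x7c, 0xbf]

→ t0 |7c|6d|6d|bf|da|70|fa|6d|
→ t1 |da|70|70|c8|fa|f3|6d|7c|
→ t2 |da|7c|70|6d|70|6d|c8|bf|
→ t3 |fa|70|f3|6d|6d|c8|7c|bf|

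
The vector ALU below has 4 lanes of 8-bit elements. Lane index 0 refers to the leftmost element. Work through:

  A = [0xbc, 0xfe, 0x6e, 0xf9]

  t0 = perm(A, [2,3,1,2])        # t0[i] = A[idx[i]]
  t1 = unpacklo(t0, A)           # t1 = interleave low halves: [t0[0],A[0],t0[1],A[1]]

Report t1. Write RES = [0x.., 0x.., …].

t0 = [0x6e, 0xf9, 0xfe, 0x6e]
t1 = [0x6e, 0xbc, 0xf9, 0xfe]

RES = [ 0x6e  0xbc  0xf9  0xfe ]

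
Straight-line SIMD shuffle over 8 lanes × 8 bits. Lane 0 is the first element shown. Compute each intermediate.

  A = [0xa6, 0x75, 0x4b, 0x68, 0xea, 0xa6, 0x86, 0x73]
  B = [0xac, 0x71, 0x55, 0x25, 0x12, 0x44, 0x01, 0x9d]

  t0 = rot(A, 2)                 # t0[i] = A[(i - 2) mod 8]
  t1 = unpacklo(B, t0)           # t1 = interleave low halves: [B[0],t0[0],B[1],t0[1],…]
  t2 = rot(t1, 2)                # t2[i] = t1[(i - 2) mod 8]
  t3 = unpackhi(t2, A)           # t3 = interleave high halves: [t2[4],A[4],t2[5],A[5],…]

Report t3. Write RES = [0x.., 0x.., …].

RES = [ 0x71  0xea  0x73  0xa6  0x55  0x86  0xa6  0x73 ]

→ t0 |86|73|a6|75|4b|68|ea|a6|
→ t1 |ac|86|71|73|55|a6|25|75|
→ t2 |25|75|ac|86|71|73|55|a6|
→ t3 |71|ea|73|a6|55|86|a6|73|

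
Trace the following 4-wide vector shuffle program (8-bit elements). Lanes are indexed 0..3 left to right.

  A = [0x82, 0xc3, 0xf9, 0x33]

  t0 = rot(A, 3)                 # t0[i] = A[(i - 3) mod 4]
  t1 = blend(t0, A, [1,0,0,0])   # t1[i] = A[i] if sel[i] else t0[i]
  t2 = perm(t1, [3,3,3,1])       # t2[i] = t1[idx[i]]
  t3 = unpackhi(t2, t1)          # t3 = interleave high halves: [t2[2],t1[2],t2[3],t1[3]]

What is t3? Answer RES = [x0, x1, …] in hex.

RES = [ 0x82  0x33  0xf9  0x82 ]

  t0: c3 f9 33 82
  t1: 82 f9 33 82
  t2: 82 82 82 f9
  t3: 82 33 f9 82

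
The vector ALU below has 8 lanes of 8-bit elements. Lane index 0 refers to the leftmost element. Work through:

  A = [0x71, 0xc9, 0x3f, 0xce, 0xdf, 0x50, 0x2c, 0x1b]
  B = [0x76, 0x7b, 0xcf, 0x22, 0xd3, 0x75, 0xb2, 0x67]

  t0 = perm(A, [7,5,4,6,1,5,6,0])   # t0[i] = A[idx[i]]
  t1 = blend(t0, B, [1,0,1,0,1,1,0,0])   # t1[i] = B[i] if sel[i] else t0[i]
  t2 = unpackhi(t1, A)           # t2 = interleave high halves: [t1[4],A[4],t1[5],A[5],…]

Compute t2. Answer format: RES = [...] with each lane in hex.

→ t0 |1b|50|df|2c|c9|50|2c|71|
→ t1 |76|50|cf|2c|d3|75|2c|71|
→ t2 |d3|df|75|50|2c|2c|71|1b|

RES = [ 0xd3  0xdf  0x75  0x50  0x2c  0x2c  0x71  0x1b ]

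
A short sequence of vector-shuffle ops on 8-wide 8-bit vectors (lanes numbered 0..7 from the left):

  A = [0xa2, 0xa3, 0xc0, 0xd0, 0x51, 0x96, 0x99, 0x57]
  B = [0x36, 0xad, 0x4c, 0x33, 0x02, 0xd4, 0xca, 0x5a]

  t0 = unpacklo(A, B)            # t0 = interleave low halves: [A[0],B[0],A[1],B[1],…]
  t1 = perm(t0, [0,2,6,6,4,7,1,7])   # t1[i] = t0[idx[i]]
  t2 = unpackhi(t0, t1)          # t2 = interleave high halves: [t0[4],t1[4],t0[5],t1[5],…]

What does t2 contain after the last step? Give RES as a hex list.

→ t0 |a2|36|a3|ad|c0|4c|d0|33|
→ t1 |a2|a3|d0|d0|c0|33|36|33|
→ t2 |c0|c0|4c|33|d0|36|33|33|

RES = [0xc0, 0xc0, 0x4c, 0x33, 0xd0, 0x36, 0x33, 0x33]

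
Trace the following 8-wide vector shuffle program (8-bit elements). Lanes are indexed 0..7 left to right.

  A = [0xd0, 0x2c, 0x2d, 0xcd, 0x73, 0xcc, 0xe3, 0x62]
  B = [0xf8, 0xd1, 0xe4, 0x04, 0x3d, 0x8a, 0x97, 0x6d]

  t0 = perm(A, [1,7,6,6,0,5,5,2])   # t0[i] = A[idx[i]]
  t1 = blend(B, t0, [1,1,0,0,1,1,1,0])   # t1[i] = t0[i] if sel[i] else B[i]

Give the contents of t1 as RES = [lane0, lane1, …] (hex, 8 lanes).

  t0: 2c 62 e3 e3 d0 cc cc 2d
  t1: 2c 62 e4 04 d0 cc cc 6d

RES = [0x2c, 0x62, 0xe4, 0x04, 0xd0, 0xcc, 0xcc, 0x6d]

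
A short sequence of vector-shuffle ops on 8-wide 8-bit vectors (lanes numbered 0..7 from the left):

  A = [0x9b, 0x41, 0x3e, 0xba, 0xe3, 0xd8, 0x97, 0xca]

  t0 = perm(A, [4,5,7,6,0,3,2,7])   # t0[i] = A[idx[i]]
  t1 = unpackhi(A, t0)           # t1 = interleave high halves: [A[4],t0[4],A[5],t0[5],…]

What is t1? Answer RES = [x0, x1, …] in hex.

RES = [ 0xe3  0x9b  0xd8  0xba  0x97  0x3e  0xca  0xca ]

  t0: e3 d8 ca 97 9b ba 3e ca
  t1: e3 9b d8 ba 97 3e ca ca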